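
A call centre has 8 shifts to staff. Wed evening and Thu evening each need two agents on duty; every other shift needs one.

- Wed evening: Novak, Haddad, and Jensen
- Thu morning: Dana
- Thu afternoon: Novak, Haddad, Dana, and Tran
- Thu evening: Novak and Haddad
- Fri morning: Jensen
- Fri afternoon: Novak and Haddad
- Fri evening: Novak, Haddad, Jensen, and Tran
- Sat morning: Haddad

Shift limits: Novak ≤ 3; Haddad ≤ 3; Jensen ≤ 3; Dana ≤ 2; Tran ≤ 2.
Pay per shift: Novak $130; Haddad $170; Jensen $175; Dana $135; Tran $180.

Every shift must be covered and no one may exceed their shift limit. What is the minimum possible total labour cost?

$1520

Thu morning can only be covered by Dana, so that assignment is forced.
Thu evening can only be covered by Novak and Haddad, so that assignment is forced.
Fri morning can only be covered by Jensen, so that assignment is forced.
Picking the cheapest available agent for each shift independently would cost $1470, but that ignores the shift limits.
An optimal schedule: Wed evening→Novak+Haddad, Thu morning→Dana, Thu afternoon→Dana, Thu evening→Novak+Haddad, Fri morning→Jensen, Fri afternoon→Novak, Fri evening→Jensen, Sat morning→Haddad.
Total: 130 + 170 + 135 + 135 + 130 + 170 + 175 + 130 + 175 + 170 = $1520.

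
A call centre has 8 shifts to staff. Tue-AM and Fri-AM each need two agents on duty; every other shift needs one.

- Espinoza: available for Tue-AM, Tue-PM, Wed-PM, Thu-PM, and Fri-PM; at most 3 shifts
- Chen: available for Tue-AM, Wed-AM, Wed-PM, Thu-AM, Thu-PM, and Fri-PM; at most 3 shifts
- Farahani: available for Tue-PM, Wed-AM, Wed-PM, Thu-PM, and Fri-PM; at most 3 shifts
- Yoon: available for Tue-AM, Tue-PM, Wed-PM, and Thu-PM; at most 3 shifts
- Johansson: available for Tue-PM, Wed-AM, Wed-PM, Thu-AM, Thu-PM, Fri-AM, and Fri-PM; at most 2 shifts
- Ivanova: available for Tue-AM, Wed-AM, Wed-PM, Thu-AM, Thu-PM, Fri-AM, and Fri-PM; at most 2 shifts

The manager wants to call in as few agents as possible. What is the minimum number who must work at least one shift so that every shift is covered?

4

10 slots to fill and no one can take more than 3, so at least ⌈10/3⌉ = 4 agents are needed.
Espinoza, Chen, Johansson, and Ivanova alone can cover everything: Tue-AM→Espinoza+Chen, Tue-PM→Espinoza, Wed-AM→Chen, Wed-PM→Espinoza, Thu-AM→Chen, Thu-PM→Johansson, Fri-AM→Johansson+Ivanova, Fri-PM→Ivanova.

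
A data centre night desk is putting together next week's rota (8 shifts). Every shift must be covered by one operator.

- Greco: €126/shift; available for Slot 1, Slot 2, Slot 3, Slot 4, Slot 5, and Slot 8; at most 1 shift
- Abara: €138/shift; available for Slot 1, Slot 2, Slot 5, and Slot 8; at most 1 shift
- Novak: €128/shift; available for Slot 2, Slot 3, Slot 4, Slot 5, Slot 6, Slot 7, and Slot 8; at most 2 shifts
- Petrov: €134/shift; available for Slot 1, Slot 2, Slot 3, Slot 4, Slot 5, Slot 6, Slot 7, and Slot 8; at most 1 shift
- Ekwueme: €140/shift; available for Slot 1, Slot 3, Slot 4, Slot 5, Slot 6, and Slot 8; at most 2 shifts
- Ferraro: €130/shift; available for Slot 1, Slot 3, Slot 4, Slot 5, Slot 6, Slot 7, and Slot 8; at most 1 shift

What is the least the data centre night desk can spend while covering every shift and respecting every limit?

Picking the cheapest available operator for each shift independently would cost €1012, but that ignores the shift limits.
An optimal schedule: Slot 1→Abara, Slot 2→Greco, Slot 3→Petrov, Slot 4→Ekwueme, Slot 5→Ekwueme, Slot 6→Novak, Slot 7→Novak, Slot 8→Ferraro.
Total: 138 + 126 + 134 + 140 + 140 + 128 + 128 + 130 = €1064.

€1064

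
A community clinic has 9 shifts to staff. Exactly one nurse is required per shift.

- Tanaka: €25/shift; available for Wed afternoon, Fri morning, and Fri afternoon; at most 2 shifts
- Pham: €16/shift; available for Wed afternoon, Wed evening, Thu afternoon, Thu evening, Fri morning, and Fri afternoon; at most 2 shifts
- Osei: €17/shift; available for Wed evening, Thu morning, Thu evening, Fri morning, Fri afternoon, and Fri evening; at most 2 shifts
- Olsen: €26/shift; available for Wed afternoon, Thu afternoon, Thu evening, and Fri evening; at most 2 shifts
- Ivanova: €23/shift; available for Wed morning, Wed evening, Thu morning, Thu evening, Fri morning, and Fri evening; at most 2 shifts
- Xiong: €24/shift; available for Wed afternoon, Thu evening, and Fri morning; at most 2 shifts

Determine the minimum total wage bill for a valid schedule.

€185

Wed morning can only be covered by Ivanova, so that assignment is forced.
Picking the cheapest available nurse for each shift independently would cost €153, but that ignores the shift limits.
An optimal schedule: Wed morning→Ivanova, Wed afternoon→Xiong, Wed evening→Pham, Thu morning→Osei, Thu afternoon→Pham, Thu evening→Xiong, Fri morning→Tanaka, Fri afternoon→Osei, Fri evening→Ivanova.
Total: 23 + 24 + 16 + 17 + 16 + 24 + 25 + 17 + 23 = €185.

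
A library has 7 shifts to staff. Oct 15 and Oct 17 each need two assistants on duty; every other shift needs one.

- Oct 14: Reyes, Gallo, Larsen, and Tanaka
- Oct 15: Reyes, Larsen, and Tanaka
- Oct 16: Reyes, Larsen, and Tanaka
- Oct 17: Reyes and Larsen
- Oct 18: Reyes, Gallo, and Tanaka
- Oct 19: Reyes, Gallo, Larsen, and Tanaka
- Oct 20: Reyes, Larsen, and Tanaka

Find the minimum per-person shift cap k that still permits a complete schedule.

3

With 4 assistants and 9 worker-slots to fill, someone must work at least ⌈9/4⌉ = 3 shifts, so k ≥ 3.
k = 3 works: Oct 14→Gallo, Oct 15→Reyes+Larsen, Oct 16→Reyes, Oct 17→Reyes+Larsen, Oct 18→Gallo, Oct 19→Gallo, Oct 20→Larsen.
Loads: Reyes 3, Gallo 3, Larsen 3, Tanaka 0 — all ≤ 3.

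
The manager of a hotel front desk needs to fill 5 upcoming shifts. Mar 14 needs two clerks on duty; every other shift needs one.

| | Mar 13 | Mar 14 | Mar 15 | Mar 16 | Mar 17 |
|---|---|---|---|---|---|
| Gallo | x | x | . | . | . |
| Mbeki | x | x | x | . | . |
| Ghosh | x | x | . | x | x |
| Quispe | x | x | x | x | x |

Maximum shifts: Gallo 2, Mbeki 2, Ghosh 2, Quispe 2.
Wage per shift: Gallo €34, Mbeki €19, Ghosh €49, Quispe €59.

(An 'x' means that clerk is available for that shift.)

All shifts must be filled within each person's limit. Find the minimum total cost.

Picking the cheapest available clerk for each shift independently would cost €189, but that ignores the shift limits.
An optimal schedule: Mar 13→Gallo, Mar 14→Gallo+Mbeki, Mar 15→Mbeki, Mar 16→Ghosh, Mar 17→Ghosh.
Total: 34 + 34 + 19 + 19 + 49 + 49 = €204.

€204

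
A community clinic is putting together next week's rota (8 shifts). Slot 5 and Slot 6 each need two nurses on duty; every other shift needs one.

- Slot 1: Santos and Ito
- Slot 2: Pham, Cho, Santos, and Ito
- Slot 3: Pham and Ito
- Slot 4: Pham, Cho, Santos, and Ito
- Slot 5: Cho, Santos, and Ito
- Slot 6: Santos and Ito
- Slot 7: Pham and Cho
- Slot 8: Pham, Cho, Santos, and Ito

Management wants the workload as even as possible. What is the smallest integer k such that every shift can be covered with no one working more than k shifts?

3

With 4 nurses and 10 worker-slots to fill, someone must work at least ⌈10/4⌉ = 3 shifts, so k ≥ 3.
k = 3 works: Slot 1→Santos, Slot 2→Pham, Slot 3→Pham, Slot 4→Cho, Slot 5→Cho+Santos, Slot 6→Santos+Ito, Slot 7→Pham, Slot 8→Cho.
Loads: Pham 3, Cho 3, Santos 3, Ito 1 — all ≤ 3.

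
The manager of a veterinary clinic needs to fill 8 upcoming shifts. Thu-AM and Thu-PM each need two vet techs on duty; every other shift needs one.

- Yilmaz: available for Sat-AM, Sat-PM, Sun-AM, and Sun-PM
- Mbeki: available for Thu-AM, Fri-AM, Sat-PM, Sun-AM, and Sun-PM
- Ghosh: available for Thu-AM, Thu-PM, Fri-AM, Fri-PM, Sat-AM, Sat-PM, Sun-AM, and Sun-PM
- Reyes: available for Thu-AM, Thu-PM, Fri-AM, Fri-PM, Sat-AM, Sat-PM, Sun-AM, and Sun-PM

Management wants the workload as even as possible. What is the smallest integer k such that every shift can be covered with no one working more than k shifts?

With 4 vet techs and 10 worker-slots to fill, someone must work at least ⌈10/4⌉ = 3 shifts, so k ≥ 3.
k = 3 works: Thu-AM→Mbeki+Ghosh, Thu-PM→Ghosh+Reyes, Fri-AM→Mbeki, Fri-PM→Ghosh, Sat-AM→Yilmaz, Sat-PM→Yilmaz, Sun-AM→Yilmaz, Sun-PM→Mbeki.
Loads: Yilmaz 3, Mbeki 3, Ghosh 3, Reyes 1 — all ≤ 3.

3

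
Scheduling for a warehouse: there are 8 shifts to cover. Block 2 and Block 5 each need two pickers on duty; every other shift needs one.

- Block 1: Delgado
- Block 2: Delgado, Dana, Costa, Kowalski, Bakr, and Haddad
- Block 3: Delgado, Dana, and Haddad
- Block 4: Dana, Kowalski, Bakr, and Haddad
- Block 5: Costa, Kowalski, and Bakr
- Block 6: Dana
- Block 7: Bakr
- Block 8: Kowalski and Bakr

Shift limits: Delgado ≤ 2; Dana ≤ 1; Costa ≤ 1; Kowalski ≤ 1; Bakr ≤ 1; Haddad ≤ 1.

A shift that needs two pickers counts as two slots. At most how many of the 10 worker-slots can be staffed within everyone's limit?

7

Total capacity across all pickers is 2+1+1+1+1+1 = 7, and 10 slots are needed, so at most 7 can be filled.
An assignment achieving 7: Block 1→Delgado, Block 3→Delgado, Block 4→Haddad, Block 5→Costa, Block 6→Dana, Block 7→Bakr, Block 8→Kowalski.
Loads: Delgado 2/2, Dana 1/1, Costa 1/1, Kowalski 1/1, Bakr 1/1, Haddad 1/1.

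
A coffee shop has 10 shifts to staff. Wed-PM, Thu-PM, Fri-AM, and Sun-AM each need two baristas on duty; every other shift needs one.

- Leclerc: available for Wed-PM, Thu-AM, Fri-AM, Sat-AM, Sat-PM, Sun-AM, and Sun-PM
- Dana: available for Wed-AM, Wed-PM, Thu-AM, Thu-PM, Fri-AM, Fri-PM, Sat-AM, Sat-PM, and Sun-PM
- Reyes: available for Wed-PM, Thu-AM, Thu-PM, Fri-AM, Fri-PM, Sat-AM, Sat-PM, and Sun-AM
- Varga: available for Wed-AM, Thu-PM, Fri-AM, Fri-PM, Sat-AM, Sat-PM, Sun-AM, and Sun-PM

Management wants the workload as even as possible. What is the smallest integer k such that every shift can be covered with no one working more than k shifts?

With 4 baristas and 14 worker-slots to fill, someone must work at least ⌈14/4⌉ = 4 shifts, so k ≥ 4.
k = 4 works: Wed-AM→Dana, Wed-PM→Leclerc+Dana, Thu-AM→Leclerc, Thu-PM→Dana+Reyes, Fri-AM→Reyes+Varga, Fri-PM→Dana, Sat-AM→Reyes, Sat-PM→Varga, Sun-AM→Leclerc+Reyes, Sun-PM→Leclerc.
Loads: Leclerc 4, Dana 4, Reyes 4, Varga 2 — all ≤ 4.

4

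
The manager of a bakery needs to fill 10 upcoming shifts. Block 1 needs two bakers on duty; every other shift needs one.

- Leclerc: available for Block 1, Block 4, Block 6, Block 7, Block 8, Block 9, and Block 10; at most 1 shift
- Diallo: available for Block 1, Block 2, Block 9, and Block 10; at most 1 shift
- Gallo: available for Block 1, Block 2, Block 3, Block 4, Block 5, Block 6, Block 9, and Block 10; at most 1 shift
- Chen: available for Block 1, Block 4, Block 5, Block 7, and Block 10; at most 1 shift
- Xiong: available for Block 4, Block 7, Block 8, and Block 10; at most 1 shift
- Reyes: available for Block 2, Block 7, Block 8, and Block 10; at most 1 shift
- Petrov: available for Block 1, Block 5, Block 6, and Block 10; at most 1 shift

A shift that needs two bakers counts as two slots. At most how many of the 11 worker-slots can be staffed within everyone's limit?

7

Total capacity across all bakers is 1+1+1+1+1+1+1 = 7, and 11 slots are needed, so at most 7 can be filled.
An assignment achieving 7: Block 1→Petrov, Block 2→Diallo, Block 3→Gallo, Block 5→Chen, Block 6→Leclerc, Block 7→Reyes, Block 8→Xiong.
Loads: Leclerc 1/1, Diallo 1/1, Gallo 1/1, Chen 1/1, Xiong 1/1, Reyes 1/1, Petrov 1/1.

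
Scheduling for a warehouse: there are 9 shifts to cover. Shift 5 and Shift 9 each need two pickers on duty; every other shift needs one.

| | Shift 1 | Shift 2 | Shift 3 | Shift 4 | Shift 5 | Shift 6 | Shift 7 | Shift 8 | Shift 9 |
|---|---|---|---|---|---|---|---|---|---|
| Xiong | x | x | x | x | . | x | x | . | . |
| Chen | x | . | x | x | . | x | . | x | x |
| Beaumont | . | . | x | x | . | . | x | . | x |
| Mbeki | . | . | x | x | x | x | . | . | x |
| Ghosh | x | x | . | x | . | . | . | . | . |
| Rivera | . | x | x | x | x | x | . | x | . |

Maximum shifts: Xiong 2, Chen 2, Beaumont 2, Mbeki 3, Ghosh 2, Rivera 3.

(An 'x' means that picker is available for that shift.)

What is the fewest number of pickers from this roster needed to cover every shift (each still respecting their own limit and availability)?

11 slots to fill and no one can take more than 3, so at least ⌈11/3⌉ = 4 pickers are needed.
Any 4 pickers together have capacity at most 3+3+2+2 = 10 < 11 slots, so 4 can never suffice.
Xiong, Chen, Beaumont, Mbeki, and Rivera alone can cover everything: Shift 1→Xiong, Shift 2→Xiong, Shift 3→Mbeki, Shift 4→Rivera, Shift 5→Mbeki+Rivera, Shift 6→Mbeki, Shift 7→Beaumont, Shift 8→Chen, Shift 9→Chen+Beaumont.

5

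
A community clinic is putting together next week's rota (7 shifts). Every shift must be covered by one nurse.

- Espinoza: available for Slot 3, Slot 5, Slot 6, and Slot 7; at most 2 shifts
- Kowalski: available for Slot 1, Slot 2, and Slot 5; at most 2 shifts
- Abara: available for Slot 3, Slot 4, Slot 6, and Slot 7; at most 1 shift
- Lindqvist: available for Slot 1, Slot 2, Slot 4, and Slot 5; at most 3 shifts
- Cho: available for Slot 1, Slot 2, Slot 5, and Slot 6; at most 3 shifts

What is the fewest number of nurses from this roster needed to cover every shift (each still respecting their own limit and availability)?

3

7 slots to fill and no one can take more than 3, so at least ⌈7/3⌉ = 3 nurses are needed.
Espinoza, Lindqvist, and Cho alone can cover everything: Slot 1→Lindqvist, Slot 2→Lindqvist, Slot 3→Espinoza, Slot 4→Lindqvist, Slot 5→Cho, Slot 6→Cho, Slot 7→Espinoza.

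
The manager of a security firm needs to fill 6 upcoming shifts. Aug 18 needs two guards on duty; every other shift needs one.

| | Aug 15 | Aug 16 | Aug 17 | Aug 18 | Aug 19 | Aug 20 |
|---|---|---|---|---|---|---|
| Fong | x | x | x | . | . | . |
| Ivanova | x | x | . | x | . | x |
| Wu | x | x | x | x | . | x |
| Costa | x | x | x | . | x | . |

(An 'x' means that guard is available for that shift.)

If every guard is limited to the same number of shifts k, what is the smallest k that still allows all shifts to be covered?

With 4 guards and 7 worker-slots to fill, someone must work at least ⌈7/4⌉ = 2 shifts, so k ≥ 2.
k = 2 works: Aug 15→Fong, Aug 16→Wu, Aug 17→Fong, Aug 18→Ivanova+Wu, Aug 19→Costa, Aug 20→Ivanova.
Loads: Fong 2, Ivanova 2, Wu 2, Costa 1 — all ≤ 2.

2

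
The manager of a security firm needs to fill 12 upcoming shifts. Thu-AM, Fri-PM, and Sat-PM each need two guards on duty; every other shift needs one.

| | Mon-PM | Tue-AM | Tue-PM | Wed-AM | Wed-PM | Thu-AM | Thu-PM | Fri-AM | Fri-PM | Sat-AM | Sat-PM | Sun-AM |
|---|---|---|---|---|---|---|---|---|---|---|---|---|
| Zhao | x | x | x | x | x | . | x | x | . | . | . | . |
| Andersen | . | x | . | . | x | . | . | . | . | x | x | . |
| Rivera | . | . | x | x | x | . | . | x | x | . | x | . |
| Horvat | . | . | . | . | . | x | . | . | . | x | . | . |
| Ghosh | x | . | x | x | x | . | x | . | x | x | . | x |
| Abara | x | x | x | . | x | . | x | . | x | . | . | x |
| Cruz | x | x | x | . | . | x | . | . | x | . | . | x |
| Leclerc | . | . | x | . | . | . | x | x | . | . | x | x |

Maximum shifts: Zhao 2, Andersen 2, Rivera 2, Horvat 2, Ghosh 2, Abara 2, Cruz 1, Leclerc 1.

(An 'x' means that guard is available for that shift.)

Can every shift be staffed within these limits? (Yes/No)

No

Total capacity is 2+2+2+2+2+2+1+1 = 14 but 15 worker-slots are needed — infeasible.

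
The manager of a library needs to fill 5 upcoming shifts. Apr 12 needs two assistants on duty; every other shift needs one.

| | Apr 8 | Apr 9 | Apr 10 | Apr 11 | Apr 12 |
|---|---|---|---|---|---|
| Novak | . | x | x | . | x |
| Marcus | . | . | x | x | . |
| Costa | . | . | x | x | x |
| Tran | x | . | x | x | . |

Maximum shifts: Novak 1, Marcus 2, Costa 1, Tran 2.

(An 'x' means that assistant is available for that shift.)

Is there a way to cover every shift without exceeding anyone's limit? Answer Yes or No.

No

Total capacity is 6 and 6 slots are needed, so capacity alone doesn't rule it out.
Shifts {Apr 9, Apr 12} need 3 worker-slots in total, but the assistants available for any of those shifts (Novak and Costa) can supply at most 2 among them. So no valid schedule exists.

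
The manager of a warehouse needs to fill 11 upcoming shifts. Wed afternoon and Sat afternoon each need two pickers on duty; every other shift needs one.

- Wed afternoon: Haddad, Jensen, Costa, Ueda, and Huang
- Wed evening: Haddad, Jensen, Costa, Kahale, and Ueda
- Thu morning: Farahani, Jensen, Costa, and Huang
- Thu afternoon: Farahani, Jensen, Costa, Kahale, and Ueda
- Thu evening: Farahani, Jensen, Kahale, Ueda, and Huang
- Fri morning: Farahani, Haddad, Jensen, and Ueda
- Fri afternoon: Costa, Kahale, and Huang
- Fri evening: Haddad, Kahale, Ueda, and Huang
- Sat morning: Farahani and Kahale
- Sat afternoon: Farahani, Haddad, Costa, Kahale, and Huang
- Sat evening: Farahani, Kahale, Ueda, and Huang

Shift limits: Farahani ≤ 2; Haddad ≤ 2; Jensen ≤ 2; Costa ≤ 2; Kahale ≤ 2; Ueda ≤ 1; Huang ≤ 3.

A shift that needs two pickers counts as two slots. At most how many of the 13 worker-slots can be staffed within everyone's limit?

13

Total capacity across all pickers is 2+2+2+2+2+1+3 = 14, and 13 slots are needed, so at most 13 can be filled.
An assignment achieving 13: Wed afternoon→Jensen+Costa, Wed evening→Jensen, Thu morning→Farahani, Thu afternoon→Ueda, Thu evening→Huang, Fri morning→Haddad, Fri afternoon→Costa, Fri evening→Haddad, Sat morning→Farahani, Sat afternoon→Kahale+Huang, Sat evening→Kahale.
Loads: Farahani 2/2, Haddad 2/2, Jensen 2/2, Costa 2/2, Kahale 2/2, Ueda 1/1, Huang 2/3.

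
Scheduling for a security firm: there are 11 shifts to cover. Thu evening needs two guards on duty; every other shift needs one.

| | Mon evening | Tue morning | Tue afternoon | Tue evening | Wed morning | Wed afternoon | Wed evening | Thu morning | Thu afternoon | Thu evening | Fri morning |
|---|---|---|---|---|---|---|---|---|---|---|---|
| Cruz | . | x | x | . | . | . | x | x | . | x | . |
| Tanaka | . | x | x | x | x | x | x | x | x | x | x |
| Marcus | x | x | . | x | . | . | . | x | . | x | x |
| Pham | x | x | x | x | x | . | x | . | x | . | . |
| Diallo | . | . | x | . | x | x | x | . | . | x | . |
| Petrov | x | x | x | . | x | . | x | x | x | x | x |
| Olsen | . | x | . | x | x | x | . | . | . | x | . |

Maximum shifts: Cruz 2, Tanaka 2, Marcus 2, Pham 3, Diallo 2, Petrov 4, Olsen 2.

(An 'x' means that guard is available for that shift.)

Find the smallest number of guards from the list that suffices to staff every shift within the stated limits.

5

12 slots to fill and no one can take more than 4, so at least ⌈12/4⌉ = 3 guards are needed.
Any 4 guards together have capacity at most 4+3+2+2 = 11 < 12 slots, so 4 can never suffice.
Cruz, Tanaka, Marcus, Pham, and Petrov alone can cover everything: Mon evening→Marcus, Tue morning→Petrov, Tue afternoon→Cruz, Tue evening→Tanaka, Wed morning→Pham, Wed afternoon→Tanaka, Wed evening→Pham, Thu morning→Petrov, Thu afternoon→Pham, Thu evening→Cruz+Petrov, Fri morning→Marcus.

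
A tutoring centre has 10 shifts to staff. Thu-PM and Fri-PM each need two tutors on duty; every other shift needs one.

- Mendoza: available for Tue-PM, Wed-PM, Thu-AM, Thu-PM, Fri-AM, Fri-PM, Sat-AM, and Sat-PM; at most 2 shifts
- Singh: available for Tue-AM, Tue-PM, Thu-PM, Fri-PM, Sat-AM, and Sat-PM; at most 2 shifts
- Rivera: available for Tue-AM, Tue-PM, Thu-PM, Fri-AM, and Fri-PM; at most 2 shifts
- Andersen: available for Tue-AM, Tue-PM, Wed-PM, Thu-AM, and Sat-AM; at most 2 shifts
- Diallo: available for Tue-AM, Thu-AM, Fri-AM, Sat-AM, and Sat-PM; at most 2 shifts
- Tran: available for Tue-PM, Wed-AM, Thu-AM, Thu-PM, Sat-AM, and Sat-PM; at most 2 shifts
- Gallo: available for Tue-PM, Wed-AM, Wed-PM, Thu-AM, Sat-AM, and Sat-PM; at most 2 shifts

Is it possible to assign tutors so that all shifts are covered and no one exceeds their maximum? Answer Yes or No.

One valid schedule: Tue-AM→Singh, Tue-PM→Andersen, Wed-AM→Tran, Wed-PM→Mendoza, Thu-AM→Andersen, Thu-PM→Rivera+Tran, Fri-AM→Mendoza, Fri-PM→Singh+Rivera, Sat-AM→Diallo, Sat-PM→Diallo.
Loads: Mendoza 2/2, Singh 2/2, Rivera 2/2, Andersen 2/2, Diallo 2/2, Tran 2/2, Gallo 0/2 — all within limits.

Yes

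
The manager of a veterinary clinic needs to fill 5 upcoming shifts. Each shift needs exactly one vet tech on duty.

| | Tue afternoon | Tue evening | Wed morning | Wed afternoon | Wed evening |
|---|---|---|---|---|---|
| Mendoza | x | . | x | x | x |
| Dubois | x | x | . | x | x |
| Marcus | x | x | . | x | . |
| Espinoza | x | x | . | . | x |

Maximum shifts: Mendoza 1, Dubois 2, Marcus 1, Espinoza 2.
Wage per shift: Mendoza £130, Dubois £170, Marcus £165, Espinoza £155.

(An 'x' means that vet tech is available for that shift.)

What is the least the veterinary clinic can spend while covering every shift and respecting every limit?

£775

Wed morning can only be covered by Mendoza, so that assignment is forced.
Picking the cheapest available vet tech for each shift independently would cost £675, but that ignores the shift limits.
An optimal schedule: Tue afternoon→Dubois, Tue evening→Espinoza, Wed morning→Mendoza, Wed afternoon→Marcus, Wed evening→Espinoza.
Total: 170 + 155 + 130 + 165 + 155 = £775.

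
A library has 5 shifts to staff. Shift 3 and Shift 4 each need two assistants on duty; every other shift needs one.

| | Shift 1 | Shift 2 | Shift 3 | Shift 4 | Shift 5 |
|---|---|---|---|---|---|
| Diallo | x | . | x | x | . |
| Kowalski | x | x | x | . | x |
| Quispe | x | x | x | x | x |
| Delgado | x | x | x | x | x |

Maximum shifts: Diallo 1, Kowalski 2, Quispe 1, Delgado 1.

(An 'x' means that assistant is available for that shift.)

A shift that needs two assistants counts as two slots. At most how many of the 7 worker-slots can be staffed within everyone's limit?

5

Total capacity across all assistants is 1+2+1+1 = 5, and 7 slots are needed, so at most 5 can be filled.
An assignment achieving 5: Shift 1→Delgado, Shift 2→Kowalski, Shift 4→Diallo+Quispe, Shift 5→Kowalski.
Loads: Diallo 1/1, Kowalski 2/2, Quispe 1/1, Delgado 1/1.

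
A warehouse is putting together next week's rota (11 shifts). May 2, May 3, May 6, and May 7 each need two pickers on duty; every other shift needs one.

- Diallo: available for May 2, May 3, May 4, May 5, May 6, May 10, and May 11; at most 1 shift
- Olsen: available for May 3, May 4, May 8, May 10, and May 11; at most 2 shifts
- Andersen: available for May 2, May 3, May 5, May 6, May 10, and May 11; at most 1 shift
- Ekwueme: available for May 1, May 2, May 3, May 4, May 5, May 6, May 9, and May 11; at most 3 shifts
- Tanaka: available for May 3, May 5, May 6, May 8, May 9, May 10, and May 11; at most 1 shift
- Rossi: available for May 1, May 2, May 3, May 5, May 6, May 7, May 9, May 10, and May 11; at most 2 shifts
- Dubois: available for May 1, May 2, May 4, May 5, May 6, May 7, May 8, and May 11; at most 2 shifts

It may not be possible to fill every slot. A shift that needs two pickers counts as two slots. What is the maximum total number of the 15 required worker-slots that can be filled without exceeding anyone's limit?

12

Total capacity across all pickers is 1+2+1+3+1+2+2 = 12, and 15 slots are needed, so at most 12 can be filled.
An assignment achieving 12: May 1→Ekwueme, May 2→Andersen+Ekwueme, May 3→Tanaka+Rossi, May 4→Diallo, May 5→Dubois, May 7→Rossi+Dubois, May 8→Olsen, May 9→Ekwueme, May 10→Olsen.
Loads: Diallo 1/1, Olsen 2/2, Andersen 1/1, Ekwueme 3/3, Tanaka 1/1, Rossi 2/2, Dubois 2/2.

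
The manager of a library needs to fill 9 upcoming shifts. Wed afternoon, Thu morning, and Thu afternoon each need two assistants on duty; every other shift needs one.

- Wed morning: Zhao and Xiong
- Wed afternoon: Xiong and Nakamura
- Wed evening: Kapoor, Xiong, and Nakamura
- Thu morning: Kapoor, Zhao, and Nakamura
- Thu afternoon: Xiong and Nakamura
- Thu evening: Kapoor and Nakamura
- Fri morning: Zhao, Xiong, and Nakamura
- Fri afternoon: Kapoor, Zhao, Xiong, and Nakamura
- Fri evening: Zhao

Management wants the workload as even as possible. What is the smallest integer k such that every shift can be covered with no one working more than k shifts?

With 4 assistants and 12 worker-slots to fill, someone must work at least ⌈12/4⌉ = 3 shifts, so k ≥ 3.
k = 3 works: Wed morning→Zhao, Wed afternoon→Xiong+Nakamura, Wed evening→Kapoor, Thu morning→Kapoor+Zhao, Thu afternoon→Xiong+Nakamura, Thu evening→Kapoor, Fri morning→Xiong, Fri afternoon→Nakamura, Fri evening→Zhao.
Loads: Kapoor 3, Zhao 3, Xiong 3, Nakamura 3 — all ≤ 3.

3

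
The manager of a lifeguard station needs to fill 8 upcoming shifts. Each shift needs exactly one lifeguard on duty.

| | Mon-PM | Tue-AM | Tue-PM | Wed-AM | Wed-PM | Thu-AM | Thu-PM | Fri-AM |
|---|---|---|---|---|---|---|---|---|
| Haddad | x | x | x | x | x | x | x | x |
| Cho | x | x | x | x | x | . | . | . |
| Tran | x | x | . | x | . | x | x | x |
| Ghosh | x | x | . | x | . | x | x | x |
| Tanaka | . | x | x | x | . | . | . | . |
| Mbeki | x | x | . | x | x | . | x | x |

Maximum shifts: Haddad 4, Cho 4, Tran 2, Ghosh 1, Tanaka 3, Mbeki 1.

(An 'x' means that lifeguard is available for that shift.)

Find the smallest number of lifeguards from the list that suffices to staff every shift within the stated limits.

8 slots to fill and no one can take more than 4, so at least ⌈8/4⌉ = 2 lifeguards are needed.
Haddad and Cho alone can cover everything: Mon-PM→Haddad, Tue-AM→Cho, Tue-PM→Cho, Wed-AM→Cho, Wed-PM→Cho, Thu-AM→Haddad, Thu-PM→Haddad, Fri-AM→Haddad.

2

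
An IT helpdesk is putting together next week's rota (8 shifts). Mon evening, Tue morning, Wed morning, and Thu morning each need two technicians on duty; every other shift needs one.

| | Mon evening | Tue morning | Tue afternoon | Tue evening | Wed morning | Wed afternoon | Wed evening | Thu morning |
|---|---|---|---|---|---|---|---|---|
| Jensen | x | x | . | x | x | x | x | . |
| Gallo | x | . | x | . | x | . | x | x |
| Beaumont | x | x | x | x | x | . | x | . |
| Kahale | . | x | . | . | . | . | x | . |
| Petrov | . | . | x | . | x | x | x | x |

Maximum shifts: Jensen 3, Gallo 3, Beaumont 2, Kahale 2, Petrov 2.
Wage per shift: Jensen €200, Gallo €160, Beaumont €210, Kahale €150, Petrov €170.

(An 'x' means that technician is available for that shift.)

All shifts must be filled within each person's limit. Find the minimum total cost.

Thu morning can only be covered by Gallo and Petrov, so that assignment is forced.
Picking the cheapest available technician for each shift independently would cost €2050, but that ignores the shift limits.
An optimal schedule: Mon evening→Jensen+Gallo, Tue morning→Beaumont+Kahale, Tue afternoon→Gallo, Tue evening→Jensen, Wed morning→Beaumont+Petrov, Wed afternoon→Jensen, Wed evening→Kahale, Thu morning→Gallo+Petrov.
Total: 200 + 160 + 210 + 150 + 160 + 200 + 210 + 170 + 200 + 150 + 160 + 170 = €2140.

€2140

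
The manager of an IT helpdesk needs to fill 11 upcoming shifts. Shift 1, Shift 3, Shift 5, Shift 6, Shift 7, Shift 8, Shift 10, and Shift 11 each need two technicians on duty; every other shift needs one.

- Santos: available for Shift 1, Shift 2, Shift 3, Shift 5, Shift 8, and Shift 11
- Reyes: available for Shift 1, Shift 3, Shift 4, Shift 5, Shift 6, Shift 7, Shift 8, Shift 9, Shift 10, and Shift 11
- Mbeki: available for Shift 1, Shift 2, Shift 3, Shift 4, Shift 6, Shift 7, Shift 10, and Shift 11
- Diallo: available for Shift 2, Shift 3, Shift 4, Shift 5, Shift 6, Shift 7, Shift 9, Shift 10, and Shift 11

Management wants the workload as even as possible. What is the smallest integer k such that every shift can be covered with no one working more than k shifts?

5

With 4 technicians and 19 worker-slots to fill, someone must work at least ⌈19/4⌉ = 5 shifts, so k ≥ 5.
k = 5 works: Shift 1→Santos+Reyes, Shift 2→Santos, Shift 3→Santos+Mbeki, Shift 4→Reyes, Shift 5→Santos+Reyes, Shift 6→Mbeki+Diallo, Shift 7→Mbeki+Diallo, Shift 8→Santos+Reyes, Shift 9→Reyes, Shift 10→Mbeki+Diallo, Shift 11→Mbeki+Diallo.
Loads: Santos 5, Reyes 5, Mbeki 5, Diallo 4 — all ≤ 5.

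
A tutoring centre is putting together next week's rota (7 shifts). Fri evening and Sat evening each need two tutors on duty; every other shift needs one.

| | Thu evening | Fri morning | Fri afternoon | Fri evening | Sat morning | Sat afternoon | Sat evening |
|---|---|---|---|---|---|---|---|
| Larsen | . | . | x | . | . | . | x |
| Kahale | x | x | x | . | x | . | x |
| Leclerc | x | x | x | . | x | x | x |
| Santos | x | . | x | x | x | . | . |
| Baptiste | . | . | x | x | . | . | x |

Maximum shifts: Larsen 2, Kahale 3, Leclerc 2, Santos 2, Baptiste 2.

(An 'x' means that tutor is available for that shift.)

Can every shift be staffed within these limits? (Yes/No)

Fri evening can only be covered by Santos and Baptiste, so that assignment is forced.
Sat afternoon can only be covered by Leclerc, so that assignment is forced.
One valid schedule: Thu evening→Kahale, Fri morning→Kahale, Fri afternoon→Larsen, Fri evening→Santos+Baptiste, Sat morning→Kahale, Sat afternoon→Leclerc, Sat evening→Larsen+Leclerc.
Loads: Larsen 2/2, Kahale 3/3, Leclerc 2/2, Santos 1/2, Baptiste 1/2 — all within limits.

Yes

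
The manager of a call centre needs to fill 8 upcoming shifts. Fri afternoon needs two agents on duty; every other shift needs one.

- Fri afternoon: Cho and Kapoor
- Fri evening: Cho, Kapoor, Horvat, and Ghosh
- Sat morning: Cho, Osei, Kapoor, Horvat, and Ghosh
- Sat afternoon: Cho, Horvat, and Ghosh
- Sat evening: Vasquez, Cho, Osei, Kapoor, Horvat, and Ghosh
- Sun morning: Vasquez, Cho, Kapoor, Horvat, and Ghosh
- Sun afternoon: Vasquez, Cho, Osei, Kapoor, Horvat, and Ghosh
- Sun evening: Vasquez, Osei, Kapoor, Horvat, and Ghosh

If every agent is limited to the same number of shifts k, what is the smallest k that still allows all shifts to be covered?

2

With 6 agents and 9 worker-slots to fill, someone must work at least ⌈9/6⌉ = 2 shifts, so k ≥ 2.
k = 2 works: Fri afternoon→Cho+Kapoor, Fri evening→Kapoor, Sat morning→Osei, Sat afternoon→Cho, Sat evening→Osei, Sun morning→Vasquez, Sun afternoon→Horvat, Sun evening→Vasquez.
Loads: Vasquez 2, Cho 2, Osei 2, Kapoor 2, Horvat 1, Ghosh 0 — all ≤ 2.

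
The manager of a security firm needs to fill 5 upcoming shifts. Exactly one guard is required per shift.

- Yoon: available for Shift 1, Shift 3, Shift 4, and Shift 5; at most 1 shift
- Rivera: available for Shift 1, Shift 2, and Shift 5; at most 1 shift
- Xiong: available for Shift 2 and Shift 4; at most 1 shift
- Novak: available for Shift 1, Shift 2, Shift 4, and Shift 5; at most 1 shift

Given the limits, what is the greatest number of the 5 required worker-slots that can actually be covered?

4

Total capacity across all guards is 1+1+1+1 = 4, and 5 slots are needed, so at most 4 can be filled.
An assignment achieving 4: Shift 1→Rivera, Shift 2→Xiong, Shift 3→Yoon, Shift 4→Novak.
Loads: Yoon 1/1, Rivera 1/1, Xiong 1/1, Novak 1/1.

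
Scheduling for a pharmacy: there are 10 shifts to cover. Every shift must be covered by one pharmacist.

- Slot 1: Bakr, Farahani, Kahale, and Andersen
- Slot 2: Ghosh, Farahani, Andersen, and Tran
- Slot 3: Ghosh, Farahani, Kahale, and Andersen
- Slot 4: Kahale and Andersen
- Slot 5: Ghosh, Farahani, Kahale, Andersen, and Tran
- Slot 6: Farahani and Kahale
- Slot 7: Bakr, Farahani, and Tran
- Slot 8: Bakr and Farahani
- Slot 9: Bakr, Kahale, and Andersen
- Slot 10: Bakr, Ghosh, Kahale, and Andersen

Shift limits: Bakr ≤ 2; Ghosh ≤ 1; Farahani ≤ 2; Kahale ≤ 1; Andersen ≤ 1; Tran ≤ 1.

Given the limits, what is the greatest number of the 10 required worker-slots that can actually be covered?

Total capacity across all pharmacists is 2+1+2+1+1+1 = 8, and 10 slots are needed, so at most 8 can be filled.
An assignment achieving 8: Slot 1→Farahani, Slot 2→Ghosh, Slot 4→Kahale, Slot 5→Tran, Slot 6→Farahani, Slot 7→Bakr, Slot 8→Bakr, Slot 9→Andersen.
Loads: Bakr 2/2, Ghosh 1/1, Farahani 2/2, Kahale 1/1, Andersen 1/1, Tran 1/1.

8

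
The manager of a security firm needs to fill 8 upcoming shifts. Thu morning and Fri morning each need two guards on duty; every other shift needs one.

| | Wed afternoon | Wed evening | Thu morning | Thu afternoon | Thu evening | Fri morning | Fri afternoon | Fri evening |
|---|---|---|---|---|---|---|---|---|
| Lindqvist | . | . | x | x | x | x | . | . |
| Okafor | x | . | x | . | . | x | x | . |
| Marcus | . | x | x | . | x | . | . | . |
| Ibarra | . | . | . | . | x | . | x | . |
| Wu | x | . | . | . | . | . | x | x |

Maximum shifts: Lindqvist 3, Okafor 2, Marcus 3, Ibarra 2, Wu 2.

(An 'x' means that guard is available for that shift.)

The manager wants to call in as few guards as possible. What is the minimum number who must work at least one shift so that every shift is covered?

4

10 slots to fill and no one can take more than 3, so at least ⌈10/3⌉ = 4 guards are needed.
Lindqvist, Okafor, Marcus, and Wu alone can cover everything: Wed afternoon→Okafor, Wed evening→Marcus, Thu morning→Lindqvist+Marcus, Thu afternoon→Lindqvist, Thu evening→Marcus, Fri morning→Lindqvist+Okafor, Fri afternoon→Wu, Fri evening→Wu.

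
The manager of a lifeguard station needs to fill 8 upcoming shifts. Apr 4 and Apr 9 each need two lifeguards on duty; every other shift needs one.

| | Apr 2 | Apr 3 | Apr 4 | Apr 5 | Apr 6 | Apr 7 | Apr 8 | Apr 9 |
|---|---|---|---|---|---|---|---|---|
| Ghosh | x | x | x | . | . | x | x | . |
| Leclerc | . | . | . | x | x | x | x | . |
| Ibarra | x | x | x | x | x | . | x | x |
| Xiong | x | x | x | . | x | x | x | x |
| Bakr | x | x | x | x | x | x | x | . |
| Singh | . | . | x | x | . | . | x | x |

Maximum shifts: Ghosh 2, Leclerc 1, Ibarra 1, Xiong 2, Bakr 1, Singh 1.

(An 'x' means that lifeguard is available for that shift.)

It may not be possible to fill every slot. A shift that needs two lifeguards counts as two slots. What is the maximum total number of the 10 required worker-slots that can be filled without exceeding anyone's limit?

Total capacity across all lifeguards is 2+1+1+2+1+1 = 8, and 10 slots are needed, so at most 8 can be filled.
An assignment achieving 8: Apr 2→Ghosh, Apr 3→Ghosh, Apr 4→Singh, Apr 5→Leclerc, Apr 6→Xiong, Apr 7→Bakr, Apr 9→Ibarra+Xiong.
Loads: Ghosh 2/2, Leclerc 1/1, Ibarra 1/1, Xiong 2/2, Bakr 1/1, Singh 1/1.

8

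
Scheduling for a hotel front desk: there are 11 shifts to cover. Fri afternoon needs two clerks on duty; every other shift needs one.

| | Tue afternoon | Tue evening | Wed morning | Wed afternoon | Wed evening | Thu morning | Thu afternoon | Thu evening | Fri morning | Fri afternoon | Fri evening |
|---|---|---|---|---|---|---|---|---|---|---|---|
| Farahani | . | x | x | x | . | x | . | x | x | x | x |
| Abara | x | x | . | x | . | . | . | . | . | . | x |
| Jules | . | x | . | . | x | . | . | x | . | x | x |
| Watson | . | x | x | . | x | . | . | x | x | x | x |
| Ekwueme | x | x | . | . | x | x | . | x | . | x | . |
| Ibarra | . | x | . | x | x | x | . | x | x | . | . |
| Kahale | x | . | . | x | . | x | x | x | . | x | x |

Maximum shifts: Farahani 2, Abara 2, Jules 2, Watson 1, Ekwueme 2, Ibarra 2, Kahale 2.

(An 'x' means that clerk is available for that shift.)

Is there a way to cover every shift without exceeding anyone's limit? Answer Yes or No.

Thu afternoon can only be covered by Kahale, so that assignment is forced.
One valid schedule: Tue afternoon→Abara, Tue evening→Watson, Wed morning→Farahani, Wed afternoon→Abara, Wed evening→Jules, Thu morning→Ekwueme, Thu afternoon→Kahale, Thu evening→Ibarra, Fri morning→Farahani, Fri afternoon→Ekwueme+Kahale, Fri evening→Jules.
Loads: Farahani 2/2, Abara 2/2, Jules 2/2, Watson 1/1, Ekwueme 2/2, Ibarra 1/2, Kahale 2/2 — all within limits.

Yes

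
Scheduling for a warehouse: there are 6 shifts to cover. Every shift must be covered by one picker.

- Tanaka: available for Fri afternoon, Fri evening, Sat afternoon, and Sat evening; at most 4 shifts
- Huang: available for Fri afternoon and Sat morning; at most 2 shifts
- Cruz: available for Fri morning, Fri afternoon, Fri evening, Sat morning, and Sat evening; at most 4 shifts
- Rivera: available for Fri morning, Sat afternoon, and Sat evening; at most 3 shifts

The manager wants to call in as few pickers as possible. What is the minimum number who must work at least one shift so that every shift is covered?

2

6 slots to fill and no one can take more than 4, so at least ⌈6/4⌉ = 2 pickers are needed.
Tanaka and Cruz alone can cover everything: Fri morning→Cruz, Fri afternoon→Tanaka, Fri evening→Tanaka, Sat morning→Cruz, Sat afternoon→Tanaka, Sat evening→Tanaka.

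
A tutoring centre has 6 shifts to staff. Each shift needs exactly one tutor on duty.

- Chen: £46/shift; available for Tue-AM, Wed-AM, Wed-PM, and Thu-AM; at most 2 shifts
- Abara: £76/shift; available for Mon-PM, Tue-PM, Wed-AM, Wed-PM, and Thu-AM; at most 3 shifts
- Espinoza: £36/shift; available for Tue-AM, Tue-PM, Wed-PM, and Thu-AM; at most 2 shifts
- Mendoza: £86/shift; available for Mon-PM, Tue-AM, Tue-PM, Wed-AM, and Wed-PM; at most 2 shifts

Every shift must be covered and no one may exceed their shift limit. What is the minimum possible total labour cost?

Picking the cheapest available tutor for each shift independently would cost £266, but that ignores the shift limits.
An optimal schedule: Mon-PM→Abara, Tue-AM→Espinoza, Tue-PM→Espinoza, Wed-AM→Chen, Wed-PM→Abara, Thu-AM→Chen.
Total: 76 + 36 + 36 + 46 + 76 + 46 = £316.

£316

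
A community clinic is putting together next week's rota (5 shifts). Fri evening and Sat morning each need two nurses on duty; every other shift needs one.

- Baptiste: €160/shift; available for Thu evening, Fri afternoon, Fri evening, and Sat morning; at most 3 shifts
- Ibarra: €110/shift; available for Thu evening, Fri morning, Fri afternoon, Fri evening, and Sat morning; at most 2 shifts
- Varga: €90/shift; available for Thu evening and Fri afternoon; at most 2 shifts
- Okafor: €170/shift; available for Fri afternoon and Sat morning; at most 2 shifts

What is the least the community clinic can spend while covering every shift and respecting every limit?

€890

Fri morning can only be covered by Ibarra, so that assignment is forced.
Fri evening can only be covered by Baptiste and Ibarra, so that assignment is forced.
Picking the cheapest available nurse for each shift independently would cost €830, but that ignores the shift limits.
An optimal schedule: Thu evening→Varga, Fri morning→Ibarra, Fri afternoon→Varga, Fri evening→Ibarra+Baptiste, Sat morning→Baptiste+Okafor.
Total: 90 + 110 + 90 + 110 + 160 + 160 + 170 = €890.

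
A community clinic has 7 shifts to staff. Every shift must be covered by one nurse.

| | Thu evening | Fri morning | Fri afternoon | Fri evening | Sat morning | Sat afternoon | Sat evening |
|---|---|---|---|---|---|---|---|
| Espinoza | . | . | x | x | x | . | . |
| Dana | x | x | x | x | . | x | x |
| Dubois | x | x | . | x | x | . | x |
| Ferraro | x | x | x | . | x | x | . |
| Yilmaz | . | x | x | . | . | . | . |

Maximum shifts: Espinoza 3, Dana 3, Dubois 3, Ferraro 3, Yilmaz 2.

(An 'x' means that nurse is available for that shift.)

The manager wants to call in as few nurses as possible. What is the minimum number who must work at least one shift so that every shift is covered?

3

7 slots to fill and no one can take more than 3, so at least ⌈7/3⌉ = 3 nurses are needed.
Espinoza, Dana, and Dubois alone can cover everything: Thu evening→Dana, Fri morning→Dana, Fri afternoon→Espinoza, Fri evening→Espinoza, Sat morning→Espinoza, Sat afternoon→Dana, Sat evening→Dubois.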